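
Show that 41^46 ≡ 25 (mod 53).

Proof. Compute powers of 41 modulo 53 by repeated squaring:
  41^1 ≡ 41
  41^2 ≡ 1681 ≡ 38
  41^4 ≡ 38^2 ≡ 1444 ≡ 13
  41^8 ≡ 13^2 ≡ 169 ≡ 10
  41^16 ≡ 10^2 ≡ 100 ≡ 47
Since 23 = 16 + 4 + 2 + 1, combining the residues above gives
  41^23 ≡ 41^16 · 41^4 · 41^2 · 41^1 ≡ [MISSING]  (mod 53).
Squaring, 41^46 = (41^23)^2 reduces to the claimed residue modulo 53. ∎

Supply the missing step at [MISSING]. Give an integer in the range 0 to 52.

41^16 · 41^4 · 41^2 · 41^1 ≡ 47 · 13 · 38 · 41 = 951938.
951938 mod 53 = 5, so 41^23 ≡ 5 (mod 53).

5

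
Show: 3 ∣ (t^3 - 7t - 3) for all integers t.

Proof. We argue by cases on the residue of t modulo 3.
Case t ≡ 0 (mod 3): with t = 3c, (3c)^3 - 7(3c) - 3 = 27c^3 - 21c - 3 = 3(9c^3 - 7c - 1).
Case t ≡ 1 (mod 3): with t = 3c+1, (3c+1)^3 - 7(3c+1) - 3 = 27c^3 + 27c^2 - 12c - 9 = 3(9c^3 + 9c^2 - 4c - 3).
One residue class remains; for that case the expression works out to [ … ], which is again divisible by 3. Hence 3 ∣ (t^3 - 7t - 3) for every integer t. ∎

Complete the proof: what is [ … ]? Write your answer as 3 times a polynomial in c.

Only t ≡ 2 (mod 3) is unaccounted for. Put t = 3c+2:
(3c+2)^3 - 7(3c+2) - 3 expands to 27c^3 + 54c^2 + 15c - 9,
and factoring out 3 leaves 3(9c^3 + 18c^2 + 5c - 3).

3(9c^3 + 18c^2 + 5c - 3)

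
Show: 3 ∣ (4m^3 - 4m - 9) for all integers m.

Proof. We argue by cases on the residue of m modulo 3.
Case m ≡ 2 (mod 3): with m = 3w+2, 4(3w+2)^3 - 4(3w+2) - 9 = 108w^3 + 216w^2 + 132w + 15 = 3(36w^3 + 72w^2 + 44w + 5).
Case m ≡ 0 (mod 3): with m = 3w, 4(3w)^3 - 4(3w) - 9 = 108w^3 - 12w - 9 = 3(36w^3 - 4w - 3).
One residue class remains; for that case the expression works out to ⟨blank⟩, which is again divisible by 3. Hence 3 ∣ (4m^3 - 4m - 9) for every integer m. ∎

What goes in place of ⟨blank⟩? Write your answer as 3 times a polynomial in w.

The residues treated are {2, 0}, so the missing case is m ≡ 1 (mod 3); write m = 3w+1.
Then 4(3w+1)^3 - 4(3w+1) - 9 = 108w^3 + 108w^2 + 24w - 9 = 3(36w^3 + 36w^2 + 8w - 3).

3(36w^3 + 36w^2 + 8w - 3)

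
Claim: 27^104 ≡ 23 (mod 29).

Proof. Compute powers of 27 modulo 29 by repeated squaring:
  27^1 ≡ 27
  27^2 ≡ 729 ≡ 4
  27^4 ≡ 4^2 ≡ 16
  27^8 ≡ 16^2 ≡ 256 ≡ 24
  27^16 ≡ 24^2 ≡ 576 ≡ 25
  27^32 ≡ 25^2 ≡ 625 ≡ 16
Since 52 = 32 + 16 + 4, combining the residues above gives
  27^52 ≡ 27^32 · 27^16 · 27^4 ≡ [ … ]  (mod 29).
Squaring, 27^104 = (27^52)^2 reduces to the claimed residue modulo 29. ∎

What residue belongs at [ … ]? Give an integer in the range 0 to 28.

Multiply the listed residues: 16 · 25 · 16 = 400 → 6400.
Reducing modulo 29: 6400 = 220·29 + 20, so 27^52 ≡ 20.

20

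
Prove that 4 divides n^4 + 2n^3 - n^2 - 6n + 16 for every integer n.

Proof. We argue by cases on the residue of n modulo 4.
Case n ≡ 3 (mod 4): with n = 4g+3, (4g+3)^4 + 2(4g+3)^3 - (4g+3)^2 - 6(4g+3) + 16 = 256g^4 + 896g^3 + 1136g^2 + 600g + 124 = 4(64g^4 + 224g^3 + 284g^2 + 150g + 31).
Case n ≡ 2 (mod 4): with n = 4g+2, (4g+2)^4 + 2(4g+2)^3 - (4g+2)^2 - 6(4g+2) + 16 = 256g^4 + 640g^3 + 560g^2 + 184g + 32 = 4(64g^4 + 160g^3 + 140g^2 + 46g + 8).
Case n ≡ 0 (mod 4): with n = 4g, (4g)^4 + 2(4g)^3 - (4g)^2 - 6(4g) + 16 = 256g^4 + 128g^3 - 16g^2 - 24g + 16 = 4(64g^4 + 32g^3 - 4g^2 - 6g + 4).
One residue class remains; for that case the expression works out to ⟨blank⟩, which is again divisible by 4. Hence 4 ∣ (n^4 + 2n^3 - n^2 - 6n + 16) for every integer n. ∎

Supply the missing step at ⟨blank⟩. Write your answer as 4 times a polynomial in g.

4(64g^4 + 96g^3 + 44g^2 + 2g + 3)

Only n ≡ 1 (mod 4) is unaccounted for. Put n = 4g+1:
(4g+1)^4 + 2(4g+1)^3 - (4g+1)^2 - 6(4g+1) + 16 expands to 256g^4 + 384g^3 + 176g^2 + 8g + 12,
and factoring out 4 leaves 4(64g^4 + 96g^3 + 44g^2 + 2g + 3).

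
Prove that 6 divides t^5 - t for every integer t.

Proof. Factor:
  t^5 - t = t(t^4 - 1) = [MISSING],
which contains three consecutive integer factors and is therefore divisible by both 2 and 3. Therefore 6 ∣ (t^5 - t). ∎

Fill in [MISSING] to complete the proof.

t^4 - 1 = (t^2 - 1)(t^2 + 1), and t^2 - 1 = (t-1)(t+1).
So t(t^4 - 1) = (t - 1)t(t + 1)(t^2 + 1).

(t - 1)t(t + 1)(t^2 + 1)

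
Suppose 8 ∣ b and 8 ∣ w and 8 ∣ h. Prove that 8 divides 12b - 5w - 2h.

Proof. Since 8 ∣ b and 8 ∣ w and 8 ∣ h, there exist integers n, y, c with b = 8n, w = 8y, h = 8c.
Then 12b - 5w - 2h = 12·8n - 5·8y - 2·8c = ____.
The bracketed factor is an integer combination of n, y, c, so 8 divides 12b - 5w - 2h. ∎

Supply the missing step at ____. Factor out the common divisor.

Pull the common 8 out of every term: 12·8n - 5·8y - 2·8c = 8(-2c + 12n - 5y).
-2c + 12n - 5y is an integer, which exhibits the divisibility.

8(-2c + 12n - 5y)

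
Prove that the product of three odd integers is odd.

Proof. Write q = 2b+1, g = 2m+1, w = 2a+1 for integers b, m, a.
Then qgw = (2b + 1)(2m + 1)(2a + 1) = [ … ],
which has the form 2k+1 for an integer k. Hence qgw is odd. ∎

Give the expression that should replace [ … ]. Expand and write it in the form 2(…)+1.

Expanding: (2b + 1)(2m + 1)(2a + 1) = 8abm + 4ab + 4am + 2a + 4bm + 2b + 2m + 1.
Every term except the constant is even, so this is 2(4abm + 2ab + 2am + a + 2bm + b + m) + 1,
and 4abm + 2ab + 2am + a + 2bm + b + m ∈ ℤ gives the required form.

2(4abm + 2ab + 2am + a + 2bm + b + m) + 1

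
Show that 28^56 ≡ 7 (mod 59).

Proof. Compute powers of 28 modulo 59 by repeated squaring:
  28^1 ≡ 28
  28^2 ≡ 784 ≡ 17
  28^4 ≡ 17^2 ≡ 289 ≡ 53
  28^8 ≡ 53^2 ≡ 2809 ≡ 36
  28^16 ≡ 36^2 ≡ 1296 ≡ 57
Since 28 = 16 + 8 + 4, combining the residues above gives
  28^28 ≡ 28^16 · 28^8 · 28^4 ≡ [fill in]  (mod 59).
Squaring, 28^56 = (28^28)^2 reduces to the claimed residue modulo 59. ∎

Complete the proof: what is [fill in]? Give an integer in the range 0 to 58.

19

Multiply the listed residues: 57 · 36 · 53 = 2052 → 108756.
Reducing modulo 59: 108756 = 1843·59 + 19, so 28^28 ≡ 19.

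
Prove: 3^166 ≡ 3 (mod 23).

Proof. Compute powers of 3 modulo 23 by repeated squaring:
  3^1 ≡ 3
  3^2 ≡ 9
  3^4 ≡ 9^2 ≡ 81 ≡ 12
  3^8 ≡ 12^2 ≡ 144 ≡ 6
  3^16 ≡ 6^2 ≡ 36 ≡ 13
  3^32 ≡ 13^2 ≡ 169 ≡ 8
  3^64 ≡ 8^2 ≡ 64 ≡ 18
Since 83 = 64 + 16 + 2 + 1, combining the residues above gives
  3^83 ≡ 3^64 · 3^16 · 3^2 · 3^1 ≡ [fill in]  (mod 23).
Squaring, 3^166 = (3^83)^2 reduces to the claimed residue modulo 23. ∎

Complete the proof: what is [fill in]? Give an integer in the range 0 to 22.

3^64 · 3^16 · 3^2 · 3^1 ≡ 18 · 13 · 9 · 3 = 6318.
6318 mod 23 = 16, so 3^83 ≡ 16 (mod 23).

16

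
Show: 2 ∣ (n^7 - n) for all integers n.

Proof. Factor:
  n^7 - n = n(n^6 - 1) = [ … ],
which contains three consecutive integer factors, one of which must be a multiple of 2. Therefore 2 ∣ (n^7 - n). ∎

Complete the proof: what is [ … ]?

(n - 1)n(n + 1)(n^4 + n^2 + 1)

n^6 - 1 = (n^2 - 1)(n^4 + n^2 + 1), and n^2 - 1 = (n-1)(n+1).
So n(n^6 - 1) = (n - 1)n(n + 1)(n^4 + n^2 + 1).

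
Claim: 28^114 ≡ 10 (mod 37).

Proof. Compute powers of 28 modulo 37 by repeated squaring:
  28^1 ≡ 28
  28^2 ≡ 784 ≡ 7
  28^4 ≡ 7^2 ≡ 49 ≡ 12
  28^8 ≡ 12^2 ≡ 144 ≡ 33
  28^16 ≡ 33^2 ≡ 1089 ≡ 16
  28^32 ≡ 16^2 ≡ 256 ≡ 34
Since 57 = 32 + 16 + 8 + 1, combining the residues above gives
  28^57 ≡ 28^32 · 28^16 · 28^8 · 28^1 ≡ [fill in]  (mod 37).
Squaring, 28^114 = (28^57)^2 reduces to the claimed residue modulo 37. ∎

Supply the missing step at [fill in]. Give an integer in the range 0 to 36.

11

Multiply the listed residues: 34 · 16 · 33 · 28 = 544 → 17952 → 502656.
Reducing modulo 37: 502656 = 13585·37 + 11, so 28^57 ≡ 11.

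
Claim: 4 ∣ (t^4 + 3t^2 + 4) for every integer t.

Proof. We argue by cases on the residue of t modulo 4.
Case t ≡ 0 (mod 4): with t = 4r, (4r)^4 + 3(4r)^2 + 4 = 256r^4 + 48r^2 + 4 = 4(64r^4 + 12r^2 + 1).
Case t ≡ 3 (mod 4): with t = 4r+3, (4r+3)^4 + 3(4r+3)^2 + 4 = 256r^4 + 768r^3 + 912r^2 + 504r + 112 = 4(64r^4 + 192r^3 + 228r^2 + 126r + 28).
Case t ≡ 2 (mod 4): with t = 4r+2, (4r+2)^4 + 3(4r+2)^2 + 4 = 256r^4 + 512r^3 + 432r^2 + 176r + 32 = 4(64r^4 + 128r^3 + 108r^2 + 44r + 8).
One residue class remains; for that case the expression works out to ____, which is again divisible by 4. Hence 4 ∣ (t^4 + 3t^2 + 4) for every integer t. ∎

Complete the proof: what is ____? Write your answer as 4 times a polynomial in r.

The residues treated are {0, 3, 2}, so the missing case is t ≡ 1 (mod 4); write t = 4r+1.
Then (4r+1)^4 + 3(4r+1)^2 + 4 = 256r^4 + 256r^3 + 144r^2 + 40r + 8 = 4(64r^4 + 64r^3 + 36r^2 + 10r + 2).

4(64r^4 + 64r^3 + 36r^2 + 10r + 2)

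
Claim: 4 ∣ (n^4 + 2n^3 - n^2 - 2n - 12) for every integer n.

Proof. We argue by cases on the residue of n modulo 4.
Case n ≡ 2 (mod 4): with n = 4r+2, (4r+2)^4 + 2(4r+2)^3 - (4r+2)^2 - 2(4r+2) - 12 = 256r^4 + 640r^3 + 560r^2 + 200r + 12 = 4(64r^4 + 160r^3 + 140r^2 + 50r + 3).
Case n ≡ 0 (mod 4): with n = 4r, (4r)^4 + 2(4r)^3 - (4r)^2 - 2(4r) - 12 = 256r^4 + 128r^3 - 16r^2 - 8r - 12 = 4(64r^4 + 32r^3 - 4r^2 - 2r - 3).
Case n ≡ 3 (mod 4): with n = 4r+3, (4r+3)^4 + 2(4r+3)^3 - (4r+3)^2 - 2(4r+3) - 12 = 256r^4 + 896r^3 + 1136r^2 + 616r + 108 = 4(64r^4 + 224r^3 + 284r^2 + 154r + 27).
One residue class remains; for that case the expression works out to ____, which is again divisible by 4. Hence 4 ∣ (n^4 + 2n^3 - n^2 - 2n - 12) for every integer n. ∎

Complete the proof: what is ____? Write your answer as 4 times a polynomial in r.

Only n ≡ 1 (mod 4) is unaccounted for. Put n = 4r+1:
(4r+1)^4 + 2(4r+1)^3 - (4r+1)^2 - 2(4r+1) - 12 expands to 256r^4 + 384r^3 + 176r^2 + 24r - 12,
and factoring out 4 leaves 4(64r^4 + 96r^3 + 44r^2 + 6r - 3).

4(64r^4 + 96r^3 + 44r^2 + 6r - 3)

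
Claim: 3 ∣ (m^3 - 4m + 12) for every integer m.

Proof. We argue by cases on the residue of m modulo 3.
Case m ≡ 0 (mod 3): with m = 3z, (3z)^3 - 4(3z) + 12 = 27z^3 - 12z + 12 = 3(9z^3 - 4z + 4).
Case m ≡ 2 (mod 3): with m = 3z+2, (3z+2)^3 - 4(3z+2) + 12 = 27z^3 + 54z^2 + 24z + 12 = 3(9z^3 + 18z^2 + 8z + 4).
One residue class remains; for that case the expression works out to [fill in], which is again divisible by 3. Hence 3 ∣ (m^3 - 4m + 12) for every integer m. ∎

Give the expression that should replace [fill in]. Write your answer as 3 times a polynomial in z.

The residues treated are {0, 2}, so the missing case is m ≡ 1 (mod 3); write m = 3z+1.
Then (3z+1)^3 - 4(3z+1) + 12 = 27z^3 + 27z^2 - 3z + 9 = 3(9z^3 + 9z^2 - z + 3).

3(9z^3 + 9z^2 - z + 3)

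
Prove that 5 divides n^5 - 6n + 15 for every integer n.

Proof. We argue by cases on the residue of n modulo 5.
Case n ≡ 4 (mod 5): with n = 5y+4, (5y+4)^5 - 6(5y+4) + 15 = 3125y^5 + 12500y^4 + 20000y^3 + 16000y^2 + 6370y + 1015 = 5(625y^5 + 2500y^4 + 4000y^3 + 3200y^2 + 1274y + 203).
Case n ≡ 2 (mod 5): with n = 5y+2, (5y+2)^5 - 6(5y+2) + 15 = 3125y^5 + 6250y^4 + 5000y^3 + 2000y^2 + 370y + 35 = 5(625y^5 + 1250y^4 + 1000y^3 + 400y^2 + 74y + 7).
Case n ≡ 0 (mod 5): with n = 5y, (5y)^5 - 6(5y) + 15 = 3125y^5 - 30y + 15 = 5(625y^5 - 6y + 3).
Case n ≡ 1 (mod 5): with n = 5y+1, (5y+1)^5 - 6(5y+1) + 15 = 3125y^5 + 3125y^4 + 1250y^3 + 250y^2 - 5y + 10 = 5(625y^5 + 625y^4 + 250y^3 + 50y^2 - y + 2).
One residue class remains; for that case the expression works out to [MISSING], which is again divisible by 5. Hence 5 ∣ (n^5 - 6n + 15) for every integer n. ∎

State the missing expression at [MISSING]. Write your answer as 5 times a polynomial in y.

Only n ≡ 3 (mod 5) is unaccounted for. Put n = 5y+3:
(5y+3)^5 - 6(5y+3) + 15 expands to 3125y^5 + 9375y^4 + 11250y^3 + 6750y^2 + 1995y + 240,
and factoring out 5 leaves 5(625y^5 + 1875y^4 + 2250y^3 + 1350y^2 + 399y + 48).

5(625y^5 + 1875y^4 + 2250y^3 + 1350y^2 + 399y + 48)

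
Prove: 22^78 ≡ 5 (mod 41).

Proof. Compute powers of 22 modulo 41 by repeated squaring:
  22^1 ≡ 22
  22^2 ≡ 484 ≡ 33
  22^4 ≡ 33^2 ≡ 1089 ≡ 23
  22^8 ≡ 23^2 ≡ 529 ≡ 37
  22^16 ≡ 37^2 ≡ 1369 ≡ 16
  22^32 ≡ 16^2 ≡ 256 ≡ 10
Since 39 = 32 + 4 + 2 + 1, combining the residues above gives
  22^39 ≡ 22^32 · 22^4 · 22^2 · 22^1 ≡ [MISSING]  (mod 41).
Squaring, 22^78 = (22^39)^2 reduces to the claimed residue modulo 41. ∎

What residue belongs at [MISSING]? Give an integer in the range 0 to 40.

22^32 · 22^4 · 22^2 · 22^1 ≡ 10 · 23 · 33 · 22 = 166980.
166980 mod 41 = 28, so 22^39 ≡ 28 (mod 41).

28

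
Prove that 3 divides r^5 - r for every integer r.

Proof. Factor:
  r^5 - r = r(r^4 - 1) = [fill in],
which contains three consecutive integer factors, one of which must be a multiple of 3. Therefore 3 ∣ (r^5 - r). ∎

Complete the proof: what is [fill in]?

(r - 1)r(r + 1)(r^2 + 1)

r^4 - 1 = (r^2 - 1)(r^2 + 1), and r^2 - 1 = (r-1)(r+1).
So r(r^4 - 1) = (r - 1)r(r + 1)(r^2 + 1).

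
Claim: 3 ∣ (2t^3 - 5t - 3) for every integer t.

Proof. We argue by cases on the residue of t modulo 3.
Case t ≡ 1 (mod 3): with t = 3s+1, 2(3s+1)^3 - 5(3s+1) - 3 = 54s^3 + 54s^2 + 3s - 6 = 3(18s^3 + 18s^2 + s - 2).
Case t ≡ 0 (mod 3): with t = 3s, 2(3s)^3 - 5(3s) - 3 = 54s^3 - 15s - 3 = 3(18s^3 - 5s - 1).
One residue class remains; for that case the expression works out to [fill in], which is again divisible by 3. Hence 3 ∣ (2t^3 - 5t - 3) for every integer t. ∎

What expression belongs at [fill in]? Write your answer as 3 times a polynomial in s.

3(18s^3 + 36s^2 + 19s + 1)

The residues treated are {1, 0}, so the missing case is t ≡ 2 (mod 3); write t = 3s+2.
Then 2(3s+2)^3 - 5(3s+2) - 3 = 54s^3 + 108s^2 + 57s + 3 = 3(18s^3 + 36s^2 + 19s + 1).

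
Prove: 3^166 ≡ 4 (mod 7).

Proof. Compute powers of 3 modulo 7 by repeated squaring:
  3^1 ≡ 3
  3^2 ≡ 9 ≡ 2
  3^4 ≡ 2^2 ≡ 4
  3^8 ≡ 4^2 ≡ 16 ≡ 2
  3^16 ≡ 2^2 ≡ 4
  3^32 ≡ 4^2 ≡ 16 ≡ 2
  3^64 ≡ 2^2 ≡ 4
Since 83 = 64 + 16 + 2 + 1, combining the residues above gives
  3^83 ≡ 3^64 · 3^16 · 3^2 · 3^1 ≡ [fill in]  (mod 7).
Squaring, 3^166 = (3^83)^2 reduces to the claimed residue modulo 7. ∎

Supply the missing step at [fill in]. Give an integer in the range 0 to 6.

5

3^64 · 3^16 · 3^2 · 3^1 ≡ 4 · 4 · 2 · 3 = 96.
96 mod 7 = 5, so 3^83 ≡ 5 (mod 7).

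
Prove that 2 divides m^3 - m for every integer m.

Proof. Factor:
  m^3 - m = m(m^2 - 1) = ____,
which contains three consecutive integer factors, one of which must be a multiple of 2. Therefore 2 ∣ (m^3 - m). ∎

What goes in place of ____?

m(m^2 - 1) = m(m - 1)(m + 1) = (m - 1)m(m + 1).
These three factors are consecutive integers, so their product is divisible by 2.

(m - 1)m(m + 1)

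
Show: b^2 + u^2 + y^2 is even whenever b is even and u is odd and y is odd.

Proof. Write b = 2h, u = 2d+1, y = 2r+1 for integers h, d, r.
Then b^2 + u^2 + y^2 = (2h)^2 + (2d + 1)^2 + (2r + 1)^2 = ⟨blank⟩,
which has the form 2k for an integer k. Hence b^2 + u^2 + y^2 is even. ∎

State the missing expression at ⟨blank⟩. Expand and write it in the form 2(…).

2(2d^2 + 2d + 2h^2 + 2r^2 + 2r + 1)

(2h)^2 + (2d + 1)^2 + (2r + 1)^2 = 4d^2 + 4d + 4h^2 + 4r^2 + 4r + 2
= 2(2d^2 + 2d + 2h^2 + 2r^2 + 2r + 1).
Since 2d^2 + 2d + 2h^2 + 2r^2 + 2r + 1 is an integer, the sum of squares is of the form 2k for an integer k.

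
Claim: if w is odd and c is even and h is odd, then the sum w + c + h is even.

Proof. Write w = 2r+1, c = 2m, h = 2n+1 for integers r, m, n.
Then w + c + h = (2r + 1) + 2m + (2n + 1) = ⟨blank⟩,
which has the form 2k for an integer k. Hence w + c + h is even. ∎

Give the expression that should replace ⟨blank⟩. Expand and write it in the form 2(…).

(2r + 1) + 2m + (2n + 1) = 2m + 2n + 2r + 2
= 2(m + n + r + 1).
Since m + n + r + 1 is an integer, the sum is of the form 2k for an integer k.

2(m + n + r + 1)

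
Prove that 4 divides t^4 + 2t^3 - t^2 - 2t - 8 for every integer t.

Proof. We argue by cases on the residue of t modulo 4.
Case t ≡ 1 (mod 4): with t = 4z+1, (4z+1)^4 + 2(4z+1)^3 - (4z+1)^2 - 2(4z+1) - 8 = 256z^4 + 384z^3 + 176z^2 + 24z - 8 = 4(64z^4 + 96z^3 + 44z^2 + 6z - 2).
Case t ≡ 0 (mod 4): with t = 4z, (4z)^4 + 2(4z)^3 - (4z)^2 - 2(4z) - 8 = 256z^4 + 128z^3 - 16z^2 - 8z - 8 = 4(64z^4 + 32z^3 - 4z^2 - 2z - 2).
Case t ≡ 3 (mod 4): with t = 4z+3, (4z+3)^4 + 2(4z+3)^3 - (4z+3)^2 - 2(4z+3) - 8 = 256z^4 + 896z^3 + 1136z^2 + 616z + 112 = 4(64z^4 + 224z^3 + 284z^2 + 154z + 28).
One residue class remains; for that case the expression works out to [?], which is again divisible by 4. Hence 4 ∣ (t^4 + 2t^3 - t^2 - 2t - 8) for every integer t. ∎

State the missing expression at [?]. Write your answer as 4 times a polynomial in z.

The residues treated are {1, 0, 3}, so the missing case is t ≡ 2 (mod 4); write t = 4z+2.
Then (4z+2)^4 + 2(4z+2)^3 - (4z+2)^2 - 2(4z+2) - 8 = 256z^4 + 640z^3 + 560z^2 + 200z + 16 = 4(64z^4 + 160z^3 + 140z^2 + 50z + 4).

4(64z^4 + 160z^3 + 140z^2 + 50z + 4)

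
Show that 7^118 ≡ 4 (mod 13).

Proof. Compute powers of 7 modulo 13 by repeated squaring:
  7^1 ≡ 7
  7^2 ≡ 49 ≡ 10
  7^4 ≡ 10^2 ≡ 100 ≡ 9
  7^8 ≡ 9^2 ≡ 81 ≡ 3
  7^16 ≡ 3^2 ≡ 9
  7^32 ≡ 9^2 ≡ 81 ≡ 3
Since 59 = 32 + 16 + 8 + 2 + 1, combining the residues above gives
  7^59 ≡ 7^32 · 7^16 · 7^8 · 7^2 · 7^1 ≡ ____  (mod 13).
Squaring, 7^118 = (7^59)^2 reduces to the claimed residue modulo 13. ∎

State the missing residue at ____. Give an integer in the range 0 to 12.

2

Multiply the listed residues: 3 · 9 · 3 · 10 · 7 = 27 → 81 → 810 → 5670.
Reducing modulo 13: 5670 = 436·13 + 2, so 7^59 ≡ 2.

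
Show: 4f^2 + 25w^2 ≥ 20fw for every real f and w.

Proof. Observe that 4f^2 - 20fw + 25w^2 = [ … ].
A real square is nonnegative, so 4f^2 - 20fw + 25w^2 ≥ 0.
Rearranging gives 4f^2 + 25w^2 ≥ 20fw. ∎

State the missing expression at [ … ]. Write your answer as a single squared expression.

The leading and trailing coefficients are 2^2 and 5^2, and 20 = 2·2·5, so the trinomial is (2f - 5w)^2.
Hence 4f^2 - 20fw + 25w^2 ≥ 0.

(2f - 5w)^2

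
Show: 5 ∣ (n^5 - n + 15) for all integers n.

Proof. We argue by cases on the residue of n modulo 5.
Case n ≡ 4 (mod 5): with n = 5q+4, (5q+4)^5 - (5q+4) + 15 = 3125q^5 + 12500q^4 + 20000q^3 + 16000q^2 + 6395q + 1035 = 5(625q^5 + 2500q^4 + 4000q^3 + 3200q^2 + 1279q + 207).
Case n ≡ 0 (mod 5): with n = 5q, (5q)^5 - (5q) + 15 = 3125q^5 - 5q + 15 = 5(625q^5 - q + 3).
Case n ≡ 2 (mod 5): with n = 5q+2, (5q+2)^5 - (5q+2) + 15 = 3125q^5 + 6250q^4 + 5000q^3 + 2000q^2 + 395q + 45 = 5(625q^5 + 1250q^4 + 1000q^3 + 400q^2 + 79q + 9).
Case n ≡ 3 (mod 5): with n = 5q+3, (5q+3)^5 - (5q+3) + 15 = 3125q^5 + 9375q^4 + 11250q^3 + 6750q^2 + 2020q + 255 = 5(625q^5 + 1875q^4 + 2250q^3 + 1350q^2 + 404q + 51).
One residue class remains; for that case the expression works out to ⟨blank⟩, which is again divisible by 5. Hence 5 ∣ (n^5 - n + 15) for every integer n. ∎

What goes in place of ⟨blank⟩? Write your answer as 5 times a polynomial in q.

The residues treated are {4, 0, 2, 3}, so the missing case is n ≡ 1 (mod 5); write n = 5q+1.
Then (5q+1)^5 - (5q+1) + 15 = 3125q^5 + 3125q^4 + 1250q^3 + 250q^2 + 20q + 15 = 5(625q^5 + 625q^4 + 250q^3 + 50q^2 + 4q + 3).

5(625q^5 + 625q^4 + 250q^3 + 50q^2 + 4q + 3)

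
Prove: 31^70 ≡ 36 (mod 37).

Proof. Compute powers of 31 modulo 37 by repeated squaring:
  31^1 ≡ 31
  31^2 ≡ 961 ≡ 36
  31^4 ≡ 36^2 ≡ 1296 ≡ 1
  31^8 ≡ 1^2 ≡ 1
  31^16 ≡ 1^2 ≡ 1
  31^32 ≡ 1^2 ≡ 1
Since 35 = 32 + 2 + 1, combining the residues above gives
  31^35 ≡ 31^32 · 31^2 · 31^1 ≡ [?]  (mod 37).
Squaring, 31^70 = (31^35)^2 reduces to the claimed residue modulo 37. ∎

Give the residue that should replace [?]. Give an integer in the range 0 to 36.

6

Multiply the listed residues: 1 · 36 · 31 = 36 → 1116.
Reducing modulo 37: 1116 = 30·37 + 6, so 31^35 ≡ 6.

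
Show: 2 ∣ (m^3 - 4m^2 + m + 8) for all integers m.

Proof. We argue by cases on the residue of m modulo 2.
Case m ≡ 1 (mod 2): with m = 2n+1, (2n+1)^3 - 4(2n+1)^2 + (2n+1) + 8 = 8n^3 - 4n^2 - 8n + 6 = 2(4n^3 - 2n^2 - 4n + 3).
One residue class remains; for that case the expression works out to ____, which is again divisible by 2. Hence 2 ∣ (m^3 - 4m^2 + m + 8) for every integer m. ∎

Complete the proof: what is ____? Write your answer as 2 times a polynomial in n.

Only m ≡ 0 (mod 2) is unaccounted for. Put m = 2n:
(2n)^3 - 4(2n)^2 + (2n) + 8 expands to 8n^3 - 16n^2 + 2n + 8,
and factoring out 2 leaves 2(4n^3 - 8n^2 + n + 4).

2(4n^3 - 8n^2 + n + 4)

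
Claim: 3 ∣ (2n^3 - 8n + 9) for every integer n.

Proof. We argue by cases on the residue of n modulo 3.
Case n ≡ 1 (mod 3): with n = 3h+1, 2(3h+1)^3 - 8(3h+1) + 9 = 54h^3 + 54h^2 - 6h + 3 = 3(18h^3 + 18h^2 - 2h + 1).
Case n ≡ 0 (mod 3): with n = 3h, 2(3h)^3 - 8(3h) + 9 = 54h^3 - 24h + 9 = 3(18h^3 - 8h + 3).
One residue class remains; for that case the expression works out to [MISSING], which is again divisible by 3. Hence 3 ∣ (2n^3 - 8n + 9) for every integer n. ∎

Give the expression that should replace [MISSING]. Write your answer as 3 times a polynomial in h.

3(18h^3 + 36h^2 + 16h + 3)

Only n ≡ 2 (mod 3) is unaccounted for. Put n = 3h+2:
2(3h+2)^3 - 8(3h+2) + 9 expands to 54h^3 + 108h^2 + 48h + 9,
and factoring out 3 leaves 3(18h^3 + 36h^2 + 16h + 3).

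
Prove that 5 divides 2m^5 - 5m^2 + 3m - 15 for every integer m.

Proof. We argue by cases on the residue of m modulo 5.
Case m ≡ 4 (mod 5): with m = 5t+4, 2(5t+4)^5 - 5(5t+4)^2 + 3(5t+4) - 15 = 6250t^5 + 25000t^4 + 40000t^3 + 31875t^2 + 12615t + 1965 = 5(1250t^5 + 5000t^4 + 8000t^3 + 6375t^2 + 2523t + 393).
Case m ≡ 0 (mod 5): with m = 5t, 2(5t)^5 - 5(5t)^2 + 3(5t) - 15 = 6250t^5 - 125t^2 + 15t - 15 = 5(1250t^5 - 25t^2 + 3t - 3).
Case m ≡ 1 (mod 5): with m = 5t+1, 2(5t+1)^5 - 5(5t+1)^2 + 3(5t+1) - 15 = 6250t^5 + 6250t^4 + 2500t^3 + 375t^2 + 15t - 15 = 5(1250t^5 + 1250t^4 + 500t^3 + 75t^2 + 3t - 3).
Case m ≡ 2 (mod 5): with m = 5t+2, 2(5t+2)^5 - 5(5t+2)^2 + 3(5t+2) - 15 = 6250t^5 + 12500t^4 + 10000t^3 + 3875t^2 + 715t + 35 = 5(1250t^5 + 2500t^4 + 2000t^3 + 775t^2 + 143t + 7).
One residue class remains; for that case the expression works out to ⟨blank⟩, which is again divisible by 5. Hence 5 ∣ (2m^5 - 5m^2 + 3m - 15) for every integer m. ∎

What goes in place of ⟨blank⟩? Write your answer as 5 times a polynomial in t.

5(1250t^5 + 3750t^4 + 4500t^3 + 2675t^2 + 783t + 87)

Only m ≡ 3 (mod 5) is unaccounted for. Put m = 5t+3:
2(5t+3)^5 - 5(5t+3)^2 + 3(5t+3) - 15 expands to 6250t^5 + 18750t^4 + 22500t^3 + 13375t^2 + 3915t + 435,
and factoring out 5 leaves 5(1250t^5 + 3750t^4 + 4500t^3 + 2675t^2 + 783t + 87).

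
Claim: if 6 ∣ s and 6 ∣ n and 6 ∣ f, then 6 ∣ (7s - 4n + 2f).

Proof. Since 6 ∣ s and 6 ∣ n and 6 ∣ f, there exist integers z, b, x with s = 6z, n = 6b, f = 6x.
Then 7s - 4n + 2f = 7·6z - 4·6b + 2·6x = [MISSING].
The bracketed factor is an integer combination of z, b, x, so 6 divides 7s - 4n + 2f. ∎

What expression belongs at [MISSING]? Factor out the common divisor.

Each term has a factor of 6: 7·6z - 4·6b + 2·6x = 6·(-4b + 2x + 7z).
Since -4b + 2x + 7z is an integer, 6 ∣ (7s - 4n + 2f).

6(-4b + 2x + 7z)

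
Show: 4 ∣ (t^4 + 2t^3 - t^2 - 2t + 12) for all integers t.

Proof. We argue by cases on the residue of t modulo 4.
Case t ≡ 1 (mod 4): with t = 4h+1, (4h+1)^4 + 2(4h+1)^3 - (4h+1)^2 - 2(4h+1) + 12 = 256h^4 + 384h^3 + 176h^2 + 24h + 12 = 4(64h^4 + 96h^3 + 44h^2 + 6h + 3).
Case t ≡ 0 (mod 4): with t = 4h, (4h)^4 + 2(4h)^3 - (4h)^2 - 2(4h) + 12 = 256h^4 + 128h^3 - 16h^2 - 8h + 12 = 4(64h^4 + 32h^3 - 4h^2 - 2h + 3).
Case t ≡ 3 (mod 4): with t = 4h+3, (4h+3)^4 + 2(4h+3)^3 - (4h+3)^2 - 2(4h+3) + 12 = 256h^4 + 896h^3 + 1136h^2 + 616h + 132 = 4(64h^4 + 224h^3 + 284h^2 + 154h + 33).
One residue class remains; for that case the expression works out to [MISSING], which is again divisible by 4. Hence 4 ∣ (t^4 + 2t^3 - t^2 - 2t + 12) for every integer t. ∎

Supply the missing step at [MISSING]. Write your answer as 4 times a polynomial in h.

4(64h^4 + 160h^3 + 140h^2 + 50h + 9)

Only t ≡ 2 (mod 4) is unaccounted for. Put t = 4h+2:
(4h+2)^4 + 2(4h+2)^3 - (4h+2)^2 - 2(4h+2) + 12 expands to 256h^4 + 640h^3 + 560h^2 + 200h + 36,
and factoring out 4 leaves 4(64h^4 + 160h^3 + 140h^2 + 50h + 9).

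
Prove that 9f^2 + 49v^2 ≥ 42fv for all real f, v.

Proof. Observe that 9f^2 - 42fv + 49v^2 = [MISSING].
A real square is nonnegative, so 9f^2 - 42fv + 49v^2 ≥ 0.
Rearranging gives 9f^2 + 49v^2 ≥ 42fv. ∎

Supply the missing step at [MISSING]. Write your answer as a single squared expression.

9f^2 - 42fv + 49v^2 is a perfect-square trinomial: the outer terms are (3f)^2 and (7v)^2, and the cross term is -2·3f·7v.
So 9f^2 - 42fv + 49v^2 = (3f - 7v)^2 ≥ 0.

(3f - 7v)^2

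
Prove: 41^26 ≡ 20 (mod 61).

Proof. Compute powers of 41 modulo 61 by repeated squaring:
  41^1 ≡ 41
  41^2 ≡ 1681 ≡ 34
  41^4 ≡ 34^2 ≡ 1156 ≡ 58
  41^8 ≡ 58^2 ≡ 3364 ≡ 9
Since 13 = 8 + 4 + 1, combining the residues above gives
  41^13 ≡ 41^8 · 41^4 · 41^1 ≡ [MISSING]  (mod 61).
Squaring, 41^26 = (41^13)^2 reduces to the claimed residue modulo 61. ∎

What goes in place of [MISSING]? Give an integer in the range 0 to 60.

Multiply the listed residues: 9 · 58 · 41 = 522 → 21402.
Reducing modulo 61: 21402 = 350·61 + 52, so 41^13 ≡ 52.

52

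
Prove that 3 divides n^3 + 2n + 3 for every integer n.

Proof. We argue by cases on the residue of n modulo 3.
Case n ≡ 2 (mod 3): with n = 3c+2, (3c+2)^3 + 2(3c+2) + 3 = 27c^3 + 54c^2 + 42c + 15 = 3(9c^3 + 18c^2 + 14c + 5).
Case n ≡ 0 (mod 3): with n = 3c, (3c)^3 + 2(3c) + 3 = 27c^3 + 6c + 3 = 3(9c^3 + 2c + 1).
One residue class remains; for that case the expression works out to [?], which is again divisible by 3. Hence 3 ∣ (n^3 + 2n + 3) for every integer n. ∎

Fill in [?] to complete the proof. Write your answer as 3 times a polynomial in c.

The residues treated are {2, 0}, so the missing case is n ≡ 1 (mod 3); write n = 3c+1.
Then (3c+1)^3 + 2(3c+1) + 3 = 27c^3 + 27c^2 + 15c + 6 = 3(9c^3 + 9c^2 + 5c + 2).

3(9c^3 + 9c^2 + 5c + 2)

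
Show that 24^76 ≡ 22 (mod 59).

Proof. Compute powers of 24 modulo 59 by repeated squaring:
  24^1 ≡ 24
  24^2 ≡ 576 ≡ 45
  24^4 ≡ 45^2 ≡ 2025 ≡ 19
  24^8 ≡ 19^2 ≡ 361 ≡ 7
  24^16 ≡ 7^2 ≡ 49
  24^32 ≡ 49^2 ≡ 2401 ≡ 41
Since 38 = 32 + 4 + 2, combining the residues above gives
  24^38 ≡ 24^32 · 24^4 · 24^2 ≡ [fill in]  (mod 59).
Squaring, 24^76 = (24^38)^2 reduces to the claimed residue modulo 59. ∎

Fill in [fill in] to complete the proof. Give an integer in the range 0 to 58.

24^32 · 24^4 · 24^2 ≡ 41 · 19 · 45 = 35055.
35055 mod 59 = 9, so 24^38 ≡ 9 (mod 59).

9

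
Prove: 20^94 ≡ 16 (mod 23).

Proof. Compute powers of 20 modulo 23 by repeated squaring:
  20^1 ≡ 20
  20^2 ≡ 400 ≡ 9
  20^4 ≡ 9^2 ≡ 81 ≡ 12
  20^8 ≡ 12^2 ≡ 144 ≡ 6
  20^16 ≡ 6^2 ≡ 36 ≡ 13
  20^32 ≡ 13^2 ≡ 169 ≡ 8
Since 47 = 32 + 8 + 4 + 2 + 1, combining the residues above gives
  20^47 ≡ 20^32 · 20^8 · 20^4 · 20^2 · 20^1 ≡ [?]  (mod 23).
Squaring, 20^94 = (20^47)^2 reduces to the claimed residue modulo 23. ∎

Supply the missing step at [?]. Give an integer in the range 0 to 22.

Multiply the listed residues: 8 · 6 · 12 · 9 · 20 = 48 → 576 → 5184 → 103680.
Reducing modulo 23: 103680 = 4507·23 + 19, so 20^47 ≡ 19.

19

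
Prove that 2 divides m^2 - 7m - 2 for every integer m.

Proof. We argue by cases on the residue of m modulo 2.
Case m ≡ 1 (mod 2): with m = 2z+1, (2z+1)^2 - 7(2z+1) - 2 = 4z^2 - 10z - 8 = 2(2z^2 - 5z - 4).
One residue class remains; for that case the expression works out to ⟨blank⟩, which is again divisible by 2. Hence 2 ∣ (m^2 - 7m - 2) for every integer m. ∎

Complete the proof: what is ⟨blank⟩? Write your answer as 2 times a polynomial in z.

2(2z^2 - 7z - 1)

Only m ≡ 0 (mod 2) is unaccounted for. Put m = 2z:
(2z)^2 - 7(2z) - 2 expands to 4z^2 - 14z - 2,
and factoring out 2 leaves 2(2z^2 - 7z - 1).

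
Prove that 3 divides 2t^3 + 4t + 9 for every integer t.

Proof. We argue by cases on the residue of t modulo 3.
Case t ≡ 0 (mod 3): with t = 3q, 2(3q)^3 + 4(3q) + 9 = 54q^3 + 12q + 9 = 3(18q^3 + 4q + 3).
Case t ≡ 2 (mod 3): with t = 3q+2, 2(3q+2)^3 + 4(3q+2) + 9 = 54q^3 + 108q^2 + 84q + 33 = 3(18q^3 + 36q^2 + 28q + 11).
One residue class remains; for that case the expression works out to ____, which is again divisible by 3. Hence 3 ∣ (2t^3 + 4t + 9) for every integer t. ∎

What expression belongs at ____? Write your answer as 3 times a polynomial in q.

3(18q^3 + 18q^2 + 10q + 5)

The residues treated are {0, 2}, so the missing case is t ≡ 1 (mod 3); write t = 3q+1.
Then 2(3q+1)^3 + 4(3q+1) + 9 = 54q^3 + 54q^2 + 30q + 15 = 3(18q^3 + 18q^2 + 10q + 5).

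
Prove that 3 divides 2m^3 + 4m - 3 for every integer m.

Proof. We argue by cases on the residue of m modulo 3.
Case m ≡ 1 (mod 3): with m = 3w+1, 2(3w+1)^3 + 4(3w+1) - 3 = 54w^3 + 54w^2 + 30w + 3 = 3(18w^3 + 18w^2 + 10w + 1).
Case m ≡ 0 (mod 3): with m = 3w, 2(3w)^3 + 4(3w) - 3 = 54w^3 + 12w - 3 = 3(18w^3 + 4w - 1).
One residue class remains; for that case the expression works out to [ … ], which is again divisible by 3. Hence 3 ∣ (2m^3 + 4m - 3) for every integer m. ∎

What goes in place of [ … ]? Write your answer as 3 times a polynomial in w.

The residues treated are {1, 0}, so the missing case is m ≡ 2 (mod 3); write m = 3w+2.
Then 2(3w+2)^3 + 4(3w+2) - 3 = 54w^3 + 108w^2 + 84w + 21 = 3(18w^3 + 36w^2 + 28w + 7).

3(18w^3 + 36w^2 + 28w + 7)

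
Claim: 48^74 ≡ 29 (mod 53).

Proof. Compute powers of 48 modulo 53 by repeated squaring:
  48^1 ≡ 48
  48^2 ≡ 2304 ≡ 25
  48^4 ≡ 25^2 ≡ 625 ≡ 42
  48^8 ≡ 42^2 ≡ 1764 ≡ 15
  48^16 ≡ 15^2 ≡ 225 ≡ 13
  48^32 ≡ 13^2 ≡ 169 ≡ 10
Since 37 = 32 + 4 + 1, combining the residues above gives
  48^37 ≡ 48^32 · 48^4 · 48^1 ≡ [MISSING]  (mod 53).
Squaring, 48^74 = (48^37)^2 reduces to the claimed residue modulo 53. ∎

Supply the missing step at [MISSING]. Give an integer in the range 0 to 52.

20

48^32 · 48^4 · 48^1 ≡ 10 · 42 · 48 = 20160.
20160 mod 53 = 20, so 48^37 ≡ 20 (mod 53).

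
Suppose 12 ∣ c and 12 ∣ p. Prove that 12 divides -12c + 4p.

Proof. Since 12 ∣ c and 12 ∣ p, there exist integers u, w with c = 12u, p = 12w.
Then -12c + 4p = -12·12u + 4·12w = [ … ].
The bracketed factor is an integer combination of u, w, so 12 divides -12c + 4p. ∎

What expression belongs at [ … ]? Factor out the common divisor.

Pull the common 12 out of every term: -12·12u + 4·12w = 12(-12u + 4w).
-12u + 4w is an integer, which exhibits the divisibility.

12(-12u + 4w)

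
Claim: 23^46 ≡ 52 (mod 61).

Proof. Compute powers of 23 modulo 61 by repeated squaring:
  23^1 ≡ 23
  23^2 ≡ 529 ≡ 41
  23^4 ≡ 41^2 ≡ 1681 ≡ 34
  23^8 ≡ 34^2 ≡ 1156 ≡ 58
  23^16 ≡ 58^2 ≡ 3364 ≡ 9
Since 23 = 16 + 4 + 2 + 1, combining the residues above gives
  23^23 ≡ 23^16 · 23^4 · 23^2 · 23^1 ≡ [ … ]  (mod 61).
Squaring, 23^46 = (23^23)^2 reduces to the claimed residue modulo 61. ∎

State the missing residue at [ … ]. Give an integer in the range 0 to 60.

23^16 · 23^4 · 23^2 · 23^1 ≡ 9 · 34 · 41 · 23 = 288558.
288558 mod 61 = 28, so 23^23 ≡ 28 (mod 61).

28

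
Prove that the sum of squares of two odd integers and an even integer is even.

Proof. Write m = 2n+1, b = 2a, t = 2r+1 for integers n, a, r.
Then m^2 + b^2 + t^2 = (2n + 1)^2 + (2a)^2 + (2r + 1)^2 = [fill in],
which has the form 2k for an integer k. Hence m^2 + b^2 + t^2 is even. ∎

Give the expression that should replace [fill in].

Expanding: (2n + 1)^2 + (2a)^2 + (2r + 1)^2 = 4a^2 + 4n^2 + 4n + 4r^2 + 4r + 2.
Every term is even; pulling out the factor of 2 gives 2(2a^2 + 2n^2 + 2n + 2r^2 + 2r + 1).

2(2a^2 + 2n^2 + 2n + 2r^2 + 2r + 1)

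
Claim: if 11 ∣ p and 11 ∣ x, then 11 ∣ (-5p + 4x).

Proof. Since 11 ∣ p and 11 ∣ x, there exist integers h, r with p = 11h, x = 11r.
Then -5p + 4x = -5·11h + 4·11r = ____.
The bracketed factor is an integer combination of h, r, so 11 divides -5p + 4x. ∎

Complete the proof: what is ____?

Pull the common 11 out of every term: -5·11h + 4·11r = 11(-5h + 4r).
-5h + 4r is an integer, which exhibits the divisibility.

11(-5h + 4r)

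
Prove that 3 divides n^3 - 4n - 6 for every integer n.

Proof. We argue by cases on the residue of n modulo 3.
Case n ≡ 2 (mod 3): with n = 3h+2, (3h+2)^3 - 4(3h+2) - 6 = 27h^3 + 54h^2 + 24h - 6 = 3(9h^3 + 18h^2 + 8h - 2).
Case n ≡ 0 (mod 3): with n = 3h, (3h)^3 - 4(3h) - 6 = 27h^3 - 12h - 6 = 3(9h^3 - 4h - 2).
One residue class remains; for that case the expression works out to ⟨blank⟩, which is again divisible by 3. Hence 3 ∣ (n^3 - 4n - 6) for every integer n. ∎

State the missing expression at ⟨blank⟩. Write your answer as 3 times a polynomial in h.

Only n ≡ 1 (mod 3) is unaccounted for. Put n = 3h+1:
(3h+1)^3 - 4(3h+1) - 6 expands to 27h^3 + 27h^2 - 3h - 9,
and factoring out 3 leaves 3(9h^3 + 9h^2 - h - 3).

3(9h^3 + 9h^2 - h - 3)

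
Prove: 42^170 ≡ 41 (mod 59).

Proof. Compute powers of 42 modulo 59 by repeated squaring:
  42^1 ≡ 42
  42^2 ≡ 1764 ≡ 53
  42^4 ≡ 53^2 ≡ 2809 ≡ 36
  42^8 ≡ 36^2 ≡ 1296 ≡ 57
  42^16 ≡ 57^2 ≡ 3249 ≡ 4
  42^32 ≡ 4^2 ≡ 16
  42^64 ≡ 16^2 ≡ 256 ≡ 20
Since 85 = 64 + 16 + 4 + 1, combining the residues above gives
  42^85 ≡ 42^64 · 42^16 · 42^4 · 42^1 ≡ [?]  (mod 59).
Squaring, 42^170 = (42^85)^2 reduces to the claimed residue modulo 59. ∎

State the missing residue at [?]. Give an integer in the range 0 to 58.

42^64 · 42^16 · 42^4 · 42^1 ≡ 20 · 4 · 36 · 42 = 120960.
120960 mod 59 = 10, so 42^85 ≡ 10 (mod 59).

10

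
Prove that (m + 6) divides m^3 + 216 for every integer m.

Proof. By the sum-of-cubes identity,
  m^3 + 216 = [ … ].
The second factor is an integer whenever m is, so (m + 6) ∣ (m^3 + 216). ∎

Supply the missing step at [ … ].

Polynomial division of m^3 + 216 by m + 6 leaves remainder 0 and quotient m^2 - 6m + 36.
Hence m^3 + 216 = (m + 6)(m^2 - 6m + 36).

(m + 6)(m^2 - 6m + 36)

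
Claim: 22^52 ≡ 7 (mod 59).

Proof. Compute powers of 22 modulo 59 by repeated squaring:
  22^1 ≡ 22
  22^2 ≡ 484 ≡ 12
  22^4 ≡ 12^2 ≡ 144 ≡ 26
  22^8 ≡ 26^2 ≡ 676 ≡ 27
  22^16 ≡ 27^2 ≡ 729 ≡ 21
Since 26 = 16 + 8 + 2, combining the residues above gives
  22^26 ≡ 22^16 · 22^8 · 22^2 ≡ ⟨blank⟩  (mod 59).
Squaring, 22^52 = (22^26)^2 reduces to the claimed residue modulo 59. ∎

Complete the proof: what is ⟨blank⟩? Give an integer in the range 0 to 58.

22^16 · 22^8 · 22^2 ≡ 21 · 27 · 12 = 6804.
6804 mod 59 = 19, so 22^26 ≡ 19 (mod 59).

19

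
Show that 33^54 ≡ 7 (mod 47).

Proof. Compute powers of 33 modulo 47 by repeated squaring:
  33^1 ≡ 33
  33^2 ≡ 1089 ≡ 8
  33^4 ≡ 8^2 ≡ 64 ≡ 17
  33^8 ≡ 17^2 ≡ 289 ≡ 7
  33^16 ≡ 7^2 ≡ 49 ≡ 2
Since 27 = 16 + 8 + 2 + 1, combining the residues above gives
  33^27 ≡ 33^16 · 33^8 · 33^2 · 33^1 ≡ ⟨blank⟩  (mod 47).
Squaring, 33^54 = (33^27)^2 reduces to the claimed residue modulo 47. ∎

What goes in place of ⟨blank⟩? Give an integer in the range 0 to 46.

33^16 · 33^8 · 33^2 · 33^1 ≡ 2 · 7 · 8 · 33 = 3696.
3696 mod 47 = 30, so 33^27 ≡ 30 (mod 47).

30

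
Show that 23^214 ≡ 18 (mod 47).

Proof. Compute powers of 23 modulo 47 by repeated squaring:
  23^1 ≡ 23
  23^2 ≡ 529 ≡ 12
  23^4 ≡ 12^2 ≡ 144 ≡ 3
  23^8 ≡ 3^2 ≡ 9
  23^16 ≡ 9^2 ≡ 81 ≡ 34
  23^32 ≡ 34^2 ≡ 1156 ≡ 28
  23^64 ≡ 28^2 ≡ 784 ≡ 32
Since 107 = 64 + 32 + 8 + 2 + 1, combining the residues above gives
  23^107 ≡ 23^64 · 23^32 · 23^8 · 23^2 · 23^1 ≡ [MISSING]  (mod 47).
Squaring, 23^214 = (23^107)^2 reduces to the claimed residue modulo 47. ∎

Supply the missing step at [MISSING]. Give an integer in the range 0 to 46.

26

Multiply the listed residues: 32 · 28 · 9 · 12 · 23 = 896 → 8064 → 96768 → 2225664.
Reducing modulo 47: 2225664 = 47354·47 + 26, so 23^107 ≡ 26.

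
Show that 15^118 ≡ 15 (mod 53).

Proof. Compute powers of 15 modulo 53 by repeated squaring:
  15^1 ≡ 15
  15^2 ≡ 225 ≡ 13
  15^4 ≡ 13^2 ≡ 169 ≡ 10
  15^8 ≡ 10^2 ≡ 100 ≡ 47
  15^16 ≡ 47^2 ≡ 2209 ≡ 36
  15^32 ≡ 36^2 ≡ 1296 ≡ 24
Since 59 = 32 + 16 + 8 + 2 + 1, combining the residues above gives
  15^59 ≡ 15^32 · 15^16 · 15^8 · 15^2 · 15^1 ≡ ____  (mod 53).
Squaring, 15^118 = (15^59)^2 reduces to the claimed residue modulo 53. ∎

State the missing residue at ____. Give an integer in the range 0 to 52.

42

Multiply the listed residues: 24 · 36 · 47 · 13 · 15 = 864 → 40608 → 527904 → 7918560.
Reducing modulo 53: 7918560 = 149406·53 + 42, so 15^59 ≡ 42.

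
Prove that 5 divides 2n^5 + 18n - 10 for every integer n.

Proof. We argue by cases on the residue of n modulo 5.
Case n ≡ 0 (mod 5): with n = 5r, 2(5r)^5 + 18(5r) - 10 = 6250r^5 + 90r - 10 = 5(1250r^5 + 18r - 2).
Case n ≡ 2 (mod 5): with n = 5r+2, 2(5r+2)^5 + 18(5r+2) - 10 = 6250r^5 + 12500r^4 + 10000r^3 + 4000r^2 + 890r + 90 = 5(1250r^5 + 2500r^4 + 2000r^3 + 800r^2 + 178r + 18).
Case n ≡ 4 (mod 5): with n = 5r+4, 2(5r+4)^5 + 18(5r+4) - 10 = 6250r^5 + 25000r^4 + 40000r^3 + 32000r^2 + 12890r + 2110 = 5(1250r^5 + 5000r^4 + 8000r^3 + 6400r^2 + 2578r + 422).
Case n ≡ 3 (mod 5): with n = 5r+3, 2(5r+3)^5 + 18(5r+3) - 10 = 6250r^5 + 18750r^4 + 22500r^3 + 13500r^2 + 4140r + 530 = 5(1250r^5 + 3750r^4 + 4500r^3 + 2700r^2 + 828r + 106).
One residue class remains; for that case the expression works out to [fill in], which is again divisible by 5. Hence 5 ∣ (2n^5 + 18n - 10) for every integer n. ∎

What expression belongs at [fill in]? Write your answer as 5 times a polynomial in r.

Only n ≡ 1 (mod 5) is unaccounted for. Put n = 5r+1:
2(5r+1)^5 + 18(5r+1) - 10 expands to 6250r^5 + 6250r^4 + 2500r^3 + 500r^2 + 140r + 10,
and factoring out 5 leaves 5(1250r^5 + 1250r^4 + 500r^3 + 100r^2 + 28r + 2).

5(1250r^5 + 1250r^4 + 500r^3 + 100r^2 + 28r + 2)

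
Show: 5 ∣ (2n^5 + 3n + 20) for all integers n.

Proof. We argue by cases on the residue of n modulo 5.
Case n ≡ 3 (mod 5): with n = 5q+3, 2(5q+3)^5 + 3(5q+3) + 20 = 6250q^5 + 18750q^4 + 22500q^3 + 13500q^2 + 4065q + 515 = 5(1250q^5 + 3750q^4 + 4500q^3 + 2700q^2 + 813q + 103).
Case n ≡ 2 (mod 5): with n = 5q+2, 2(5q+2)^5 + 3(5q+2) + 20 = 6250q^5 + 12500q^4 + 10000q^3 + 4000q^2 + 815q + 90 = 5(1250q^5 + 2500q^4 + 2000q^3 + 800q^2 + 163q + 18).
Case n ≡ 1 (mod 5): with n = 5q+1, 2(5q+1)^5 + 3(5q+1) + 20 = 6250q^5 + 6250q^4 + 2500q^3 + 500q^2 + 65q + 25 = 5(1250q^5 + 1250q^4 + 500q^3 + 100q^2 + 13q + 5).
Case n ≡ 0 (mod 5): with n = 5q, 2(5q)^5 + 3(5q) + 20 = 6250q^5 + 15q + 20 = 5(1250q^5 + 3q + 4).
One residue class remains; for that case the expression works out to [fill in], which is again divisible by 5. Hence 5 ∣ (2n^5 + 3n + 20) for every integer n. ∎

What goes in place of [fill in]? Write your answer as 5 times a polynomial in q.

Only n ≡ 4 (mod 5) is unaccounted for. Put n = 5q+4:
2(5q+4)^5 + 3(5q+4) + 20 expands to 6250q^5 + 25000q^4 + 40000q^3 + 32000q^2 + 12815q + 2080,
and factoring out 5 leaves 5(1250q^5 + 5000q^4 + 8000q^3 + 6400q^2 + 2563q + 416).

5(1250q^5 + 5000q^4 + 8000q^3 + 6400q^2 + 2563q + 416)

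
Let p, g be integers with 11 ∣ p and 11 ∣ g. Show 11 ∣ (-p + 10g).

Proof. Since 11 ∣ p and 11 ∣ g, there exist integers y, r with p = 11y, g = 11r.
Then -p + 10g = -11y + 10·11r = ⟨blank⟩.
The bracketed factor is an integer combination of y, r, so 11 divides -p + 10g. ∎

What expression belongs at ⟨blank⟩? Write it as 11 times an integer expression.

Each term has a factor of 11: -11y + 10·11r = 11·(10r - y).
Since 10r - y is an integer, 11 ∣ (-p + 10g).

11(10r - y)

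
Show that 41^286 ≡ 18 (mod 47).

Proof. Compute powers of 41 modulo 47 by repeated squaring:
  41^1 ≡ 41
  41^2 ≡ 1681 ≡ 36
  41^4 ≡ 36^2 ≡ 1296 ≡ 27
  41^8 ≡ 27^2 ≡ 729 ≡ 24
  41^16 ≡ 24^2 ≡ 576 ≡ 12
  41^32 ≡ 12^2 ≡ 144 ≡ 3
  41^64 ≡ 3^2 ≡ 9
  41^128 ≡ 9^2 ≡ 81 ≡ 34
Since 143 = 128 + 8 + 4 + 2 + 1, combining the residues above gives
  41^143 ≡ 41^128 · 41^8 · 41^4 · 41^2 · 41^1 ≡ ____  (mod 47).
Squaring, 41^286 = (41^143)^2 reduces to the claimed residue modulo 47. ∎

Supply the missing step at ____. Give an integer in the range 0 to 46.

26

Multiply the listed residues: 34 · 24 · 27 · 36 · 41 = 816 → 22032 → 793152 → 32519232.
Reducing modulo 47: 32519232 = 691898·47 + 26, so 41^143 ≡ 26.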